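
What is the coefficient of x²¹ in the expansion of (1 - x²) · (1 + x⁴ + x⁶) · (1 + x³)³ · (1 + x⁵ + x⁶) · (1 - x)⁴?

(1 - x²) has coefficients 1,0,-1 for degrees 0…2.
(1 + x⁴ + x⁶) has coefficients 1,0,0,0,1,0,1,0,0,0,0,0,0,0,0,0,0,0,0,0,0,0 for degrees 0…21.
Multiplying by (1 + x³)³ gives running coefficients 1,0,0,3,1,0,4,3,0,4,3,0,3,1,0,1,0,0,0,0,0,0 for degrees 0…21.
Multiplying by (1 + x⁵ + x⁶) gives running coefficients 1,0,0,3,1,1,5,3,3,8,4,4,10,4,4,8,3,3,4,1,1,1 for degrees 0…21.
Finally multiplying by (1 - x)⁴, the product of all factors after the first has coefficients 1,-4,6,-1,-10,15,-5,-12,18,-5,-17,27,-11,-20,36,-20,-11,27,-18,-1,12,-10 for degrees 0…21.
[x²¹] = 1·(-10) − 1·(-1) = -9.

-9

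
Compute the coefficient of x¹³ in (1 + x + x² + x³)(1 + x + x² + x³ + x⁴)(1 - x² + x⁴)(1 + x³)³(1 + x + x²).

(1 + x + x² + x³) has coefficients 1,1,1,1 for degrees 0…3.
(1 + x + x² + x³ + x⁴) has coefficients 1,1,1,1,1,0,0,0,0,0,0,0,0,0 for degrees 0…13.
Multiplying by (1 - x² + x⁴) gives running coefficients 1,1,0,0,1,0,0,1,1,0,0,0,0,0 for degrees 0…13.
Multiplying by (1 + x³)³ gives running coefficients 1,1,0,3,4,0,3,7,1,1,7,3,0,4 for degrees 0…13.
Finally multiplying by (1 + x + x²), the product of all factors after the first has coefficients 1,2,2,4,7,7,7,10,11,9,9,11,10,7 for degrees 0…13.
[x¹³] = 1·7 + 1·10 + 1·11 + 1·9 = 37.

37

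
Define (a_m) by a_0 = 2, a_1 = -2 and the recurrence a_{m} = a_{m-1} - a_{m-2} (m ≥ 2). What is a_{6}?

The ordinary generating function has denominator 1 - y + y^2.
Iterating the recurrence: a_0,…,a_{6} = 2, -2, -4, -2, 2, 4, 2.

2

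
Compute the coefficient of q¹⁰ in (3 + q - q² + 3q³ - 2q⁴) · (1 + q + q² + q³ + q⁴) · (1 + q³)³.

(3 + q - q² + 3q³ - 2q⁴) has coefficients 3,1,-1,3,-2 for degrees 0…4.
(1 + q + q² + q³ + q⁴) has coefficients 1,1,1,1,1,0,0,0,0,0,0 for degrees 0…10.
Finally multiplying by (1 + q³)³, the product of all factors after the first has coefficients 1,1,1,4,4,3,6,6,3,4,4 for degrees 0…10.
[q¹⁰] = 3·4 + 1·4 − 1·3 + 3·6 − 2·6 = 19.

19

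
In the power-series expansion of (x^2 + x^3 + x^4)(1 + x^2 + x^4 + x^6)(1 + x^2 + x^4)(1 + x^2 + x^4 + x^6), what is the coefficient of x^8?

(x^2 + x^3 + x^4) has coefficients 0,0,1,1,1 for degrees 0…4.
(1 + x^2 + x^4 + x^6) has coefficients 1,0,1,0,1,0,1,0,0 for degrees 0…8.
Multiplying by (1 + x^2 + x^4) gives running coefficients 1,0,2,0,3,0,3,0,2 for degrees 0…8.
Finally multiplying by (1 + x^2 + x^4 + x^6), the product of all factors after the first has coefficients 1,0,3,0,6,0,9,0,10 for degrees 0…8.
[x^8] = 1·9 + 1·0 + 1·6 = 15.

15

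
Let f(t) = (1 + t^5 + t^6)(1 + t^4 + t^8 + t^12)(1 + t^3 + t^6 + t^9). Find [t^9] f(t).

(1 + t^5 + t^6) has coefficients 1,0,0,0,0,1,1 for degrees 0…6.
(1 + t^4 + t^8 + t^12) has coefficients 1,0,0,0,1,0,0,0,1,0 for degrees 0…9.
Finally multiplying by (1 + t^3 + t^6 + t^9), the product of all factors after the first has coefficients 1,0,0,1,1,0,1,1,1,1 for degrees 0…9.
[t^9] = 1·1 + 1·1 + 1·1 = 3.

3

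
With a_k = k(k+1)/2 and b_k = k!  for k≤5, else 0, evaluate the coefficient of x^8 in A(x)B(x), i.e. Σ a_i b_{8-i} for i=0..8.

1156

This is [x^8] in the product of the two ordinary generating functions.
Σ = 0·0 + 1·0 + 3·0 + 6·120 + 10·24 + 15·6 + 21·2 + 28·1 + 36·1 = 1156.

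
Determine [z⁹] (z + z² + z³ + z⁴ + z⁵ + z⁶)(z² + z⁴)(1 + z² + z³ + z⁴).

(z + z² + z³ + z⁴ + z⁵ + z⁶) has coefficients 0,1,1,1,1,1,1 for degrees 0…6.
(z² + z⁴) has coefficients 0,0,1,0,1,0,0,0,0,0 for degrees 0…9.
Finally multiplying by (1 + z² + z³ + z⁴), the product of all factors after the first has coefficients 0,0,1,0,2,1,2,1,1,0 for degrees 0…9.
[z⁹] = 1·1 + 1·1 + 1·2 + 1·1 + 1·2 + 1·0 = 7.

7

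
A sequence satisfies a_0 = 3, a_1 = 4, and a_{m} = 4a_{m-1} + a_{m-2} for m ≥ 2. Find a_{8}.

109155

The ordinary generating function has denominator 1 - 4x - x^2.
Iterating the recurrence: a_0,…,a_{8} = 3, 4, 19, 80, 339, 1436, 6083, 25768, 109155.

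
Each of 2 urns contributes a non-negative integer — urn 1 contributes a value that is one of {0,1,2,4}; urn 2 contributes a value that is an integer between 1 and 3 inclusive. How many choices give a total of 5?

2

The generating function for the choices is (1 + t + t² + t⁴)·(t + t² + t³); the count is [t⁵].
(1 + t + t² + t⁴) has coefficients 1,1,1,0,1 for degrees 0…4.
(t + t² + t³) has coefficients 0,1,1,1,0,0 for degrees 0…5.
[t⁵] = 1·0 + 1·0 + 1·1 + 1·1 = 2.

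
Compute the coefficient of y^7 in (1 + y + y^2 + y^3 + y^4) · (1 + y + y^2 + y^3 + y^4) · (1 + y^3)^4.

(1 + y + y^2 + y^3 + y^4) has coefficients 1,1,1,1,1 for degrees 0…4.
(1 + y + y^2 + y^3 + y^4) has coefficients 1,1,1,1,1,0,0,0 for degrees 0…7.
Finally multiplying by (1 + y^3)^4, the product of all factors after the first has coefficients 1,1,1,5,5,4,10,10 for degrees 0…7.
[y^7] = 1·10 + 1·10 + 1·4 + 1·5 + 1·5 = 34.

34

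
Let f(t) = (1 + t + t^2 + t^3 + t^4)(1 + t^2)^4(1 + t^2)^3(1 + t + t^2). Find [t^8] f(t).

210

(1 + t + t^2 + t^3 + t^4) has coefficients 1,1,1,1,1 for degrees 0…4.
(1 + t^2)^4 has coefficients 1,0,4,0,6,0,4,0,1 for degrees 0…8.
Multiplying by (1 + t^2)^3 gives running coefficients 1,0,7,0,21,0,35,0,35 for degrees 0…8.
Finally multiplying by (1 + t + t^2), the product of all factors after the first has coefficients 1,1,8,7,28,21,56,35,70 for degrees 0…8.
[t^8] = 1·70 + 1·35 + 1·56 + 1·21 + 1·28 = 210.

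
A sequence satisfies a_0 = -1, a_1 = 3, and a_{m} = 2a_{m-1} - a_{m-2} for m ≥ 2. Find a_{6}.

The ordinary generating function has denominator 1 - 2t + t^2.
Iterating the recurrence: a_0,…,a_{6} = -1, 3, 7, 11, 15, 19, 23.

23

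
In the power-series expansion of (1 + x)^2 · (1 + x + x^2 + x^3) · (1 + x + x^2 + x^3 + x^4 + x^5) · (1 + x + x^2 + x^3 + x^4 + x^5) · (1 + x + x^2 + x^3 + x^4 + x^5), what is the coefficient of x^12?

347

(1 + x)^2 has coefficients 1,2,1 for degrees 0…2.
(1 + x + x^2 + x^3) has coefficients 1,1,1,1,0,0,0,0,0,0,0,0,0 for degrees 0…12.
Multiplying by (1 + x + x^2 + x^3 + x^4 + x^5) gives running coefficients 1,2,3,4,4,4,3,2,1,0,0,0,0 for degrees 0…12.
Multiplying by (1 + x + x^2 + x^3 + x^4 + x^5) gives running coefficients 1,3,6,10,14,18,20,20,18,14,10,6,3 for degrees 0…12.
Finally multiplying by (1 + x + x^2 + x^3 + x^4 + x^5), the product of all factors after the first has coefficients 1,4,10,20,34,52,71,88,100,104,100,88,71 for degrees 0…12.
[x^12] = 1·71 + 2·88 + 1·100 = 347.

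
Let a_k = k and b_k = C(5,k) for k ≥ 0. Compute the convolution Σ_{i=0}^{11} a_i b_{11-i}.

The convolution is the x^11 coefficient of A(x)B(x).
Σ = 0·0 + 1·0 + 2·0 + 3·0 + 4·0 + 5·0 + 6·1 + 7·5 + 8·10 + 9·10 + 10·5 + 11·1 = 272.

272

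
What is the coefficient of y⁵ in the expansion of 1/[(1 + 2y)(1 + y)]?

Partial fractions give a closed form: a_n = (2)·(-2)^n + (-1)·(-1)^n.
At n = 5: a_5 = -63.

-63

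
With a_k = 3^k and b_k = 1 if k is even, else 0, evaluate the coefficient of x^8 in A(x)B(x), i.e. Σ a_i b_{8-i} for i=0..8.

7381

The convolution is the x^8 coefficient of A(x)B(x).
Σ = 1·1 + 3·0 + 9·1 + 27·0 + 81·1 + 243·0 + 729·1 + 2187·0 + 6561·1 = 7381.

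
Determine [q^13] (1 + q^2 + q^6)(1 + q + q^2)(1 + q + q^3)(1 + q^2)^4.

(1 + q^2 + q^6) has coefficients 1,0,1,0,0,0,1 for degrees 0…6.
(1 + q + q^2) has coefficients 1,1,1,0,0,0,0,0,0,0,0,0,0,0 for degrees 0…13.
Multiplying by (1 + q + q^3) gives running coefficients 1,2,2,2,1,1,0,0,0,0,0,0,0,0 for degrees 0…13.
Finally multiplying by (1 + q^2)^4, the product of all factors after the first has coefficients 1,2,6,10,15,21,20,24,15,16,6,6,1,1 for degrees 0…13.
[q^13] = 1·1 + 1·6 + 1·24 = 31.

31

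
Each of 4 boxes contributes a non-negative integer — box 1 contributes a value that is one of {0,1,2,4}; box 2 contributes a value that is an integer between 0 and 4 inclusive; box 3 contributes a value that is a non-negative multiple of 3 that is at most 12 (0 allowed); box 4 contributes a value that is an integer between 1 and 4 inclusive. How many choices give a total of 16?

The generating function for the choices is (1 + t + t^2 + t^4)·(1 + t + t^2 + t^3 + t^4)·(1 + t^3 + t^6 + t^9 + t^12)·(t + t^2 + t^3 + t^4); the count is [t^16].
(1 + t + t^2 + t^4) has coefficients 1,1,1,0,1 for degrees 0…4.
(1 + t + t^2 + t^3 + t^4) has coefficients 1,1,1,1,1,0,0,0,0,0,0,0,0,0,0,0,0 for degrees 0…16.
Multiplying by (1 + t^3 + t^6 + t^9 + t^12) gives running coefficients 1,1,1,2,2,1,2,2,1,2,2,1,2,2,1,1,1 for degrees 0…16.
Finally multiplying by (t + t^2 + t^3 + t^4), the product of all factors after the first has coefficients 0,1,2,3,5,6,6,7,7,6,7,7,6,7,7,6,6 for degrees 0…16.
[t^16] = 1·6 + 1·6 + 1·7 + 1·6 = 25.

25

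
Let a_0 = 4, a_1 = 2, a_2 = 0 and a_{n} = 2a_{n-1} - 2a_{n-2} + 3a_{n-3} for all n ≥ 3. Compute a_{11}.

The ordinary generating function has denominator 1 - 2t + 2t^2 - 3t^3.
Iterating the recurrence: a_0,…,a_{11} = 4, 2, 0, 8, 22, 28, 36, 82, 176, 296, 486, 908.

908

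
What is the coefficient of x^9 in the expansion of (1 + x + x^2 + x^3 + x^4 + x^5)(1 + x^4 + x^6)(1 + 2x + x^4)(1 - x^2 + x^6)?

4

(1 + x + x^2 + x^3 + x^4 + x^5) has coefficients 1,1,1,1,1,1 for degrees 0…5.
(1 + x^4 + x^6) has coefficients 1,0,0,0,1,0,1,0,0,0 for degrees 0…9.
Multiplying by (1 + 2x + x^4) gives running coefficients 1,2,0,0,2,2,1,2,1,0 for degrees 0…9.
Finally multiplying by (1 - x^2 + x^6), the product of all factors after the first has coefficients 1,2,-1,-2,2,2,0,2,0,-2 for degrees 0…9.
[x^9] = 1·(-2) + 1·0 + 1·2 + 1·0 + 1·2 + 1·2 = 4.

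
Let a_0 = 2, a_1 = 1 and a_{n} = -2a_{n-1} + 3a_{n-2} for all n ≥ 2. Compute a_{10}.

14764

The ordinary generating function has denominator 1 + 2t - 3t^2.
Iterating the recurrence: a_0,…,a_{10} = 2, 1, 4, -5, 22, -59, 184, -545, 1642, -4919, 14764.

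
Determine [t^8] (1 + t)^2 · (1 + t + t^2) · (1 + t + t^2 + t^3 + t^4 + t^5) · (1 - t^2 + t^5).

4

(1 + t)^2 has coefficients 1,2,1 for degrees 0…2.
(1 + t + t^2) has coefficients 1,1,1,0,0,0,0,0,0 for degrees 0…8.
Multiplying by (1 + t + t^2 + t^3 + t^4 + t^5) gives running coefficients 1,2,3,3,3,3,2,1,0 for degrees 0…8.
Finally multiplying by (1 - t^2 + t^5), the product of all factors after the first has coefficients 1,2,2,1,0,1,1,1,1 for degrees 0…8.
[t^8] = 1·1 + 2·1 + 1·1 = 4.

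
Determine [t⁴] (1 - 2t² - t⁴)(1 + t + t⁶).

(1 - 2t² - t⁴) has coefficients 1,0,-2,0,-1 for degrees 0…4.
(1 + t + t⁶) has coefficients 1,1,0,0,0 for degrees 0…4.
[t⁴] = 1·0 − 2·0 − 1·1 = -1.

-1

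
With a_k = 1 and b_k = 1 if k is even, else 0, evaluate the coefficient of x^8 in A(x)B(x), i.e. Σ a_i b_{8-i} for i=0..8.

5

Write out a_i and b_{8-i} for i = 0,…,8 and sum the products.
Σ = 1·1 + 1·0 + 1·1 + 1·0 + 1·1 + 1·0 + 1·1 + 1·0 + 1·1 = 5.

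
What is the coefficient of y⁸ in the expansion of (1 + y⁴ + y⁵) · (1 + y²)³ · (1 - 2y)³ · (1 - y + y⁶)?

81

(1 + y⁴ + y⁵) has coefficients 1,0,0,0,1,1 for degrees 0…5.
(1 + y²)³ has coefficients 1,0,3,0,3,0,1,0,0 for degrees 0…8.
Multiplying by (1 - 2y)³ gives running coefficients 1,-6,15,-26,39,-42,37,-30,12 for degrees 0…8.
Finally multiplying by (1 - y + y⁶), the product of all factors after the first has coefficients 1,-7,21,-41,65,-81,80,-73,57 for degrees 0…8.
[y⁸] = 1·57 + 1·65 + 1·(-41) = 81.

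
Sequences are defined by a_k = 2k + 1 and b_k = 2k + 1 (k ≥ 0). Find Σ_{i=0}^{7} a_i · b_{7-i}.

Write out a_i and b_{7-i} for i = 0,…,7 and sum the products.
Σ = 1·15 + 3·13 + 5·11 + 7·9 + 9·7 + 11·5 + 13·3 + 15·1 = 344.

344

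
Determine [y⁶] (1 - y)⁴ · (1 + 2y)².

(1 - y)⁴ has coefficients 1,-4,6,-4,1 for degrees 0…4.
(1 + 2y)² has coefficients 1,4,4,0,0,0,0 for degrees 0…6.
[y⁶] = 1·0 − 4·0 + 6·0 − 4·0 + 1·4 = 4.

4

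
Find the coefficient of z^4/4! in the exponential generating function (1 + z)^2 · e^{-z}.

5

The EGF product rule gives c_4 = Σ_{k_1+k_2=4} C(4; k_1,k_2) · ∏ g_i(k_i), where (1+z)^2 gives the falling factorial (2)_k; e^{-z} gives (-1)^k.
g_1(k) for k = 0…4: 1, 2, 2, 0, 0.
g_2(k) for k = 0…4: 1, -1, 1, -1, 1.
c_4 = Σ_k C(4,k)·g_1(k)·g_2(4−k) = 1·1·1 + 4·2·(-1) + 6·2·1 = 1 − 8 + 12 = 5.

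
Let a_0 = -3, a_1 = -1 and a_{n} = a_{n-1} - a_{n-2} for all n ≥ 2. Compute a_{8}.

The ordinary generating function has denominator 1 - y + y^2.
Iterating the recurrence: a_0,…,a_{8} = -3, -1, 2, 3, 1, -2, -3, -1, 2.

2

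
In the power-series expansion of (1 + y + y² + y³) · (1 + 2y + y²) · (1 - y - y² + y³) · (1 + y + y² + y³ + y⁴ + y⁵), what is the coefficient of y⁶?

-4

(1 + y + y² + y³) has coefficients 1,1,1,1 for degrees 0…3.
(1 + 2y + y²) has coefficients 1,2,1,0,0,0,0 for degrees 0…6.
Multiplying by (1 - y - y² + y³) gives running coefficients 1,1,-2,-2,1,1,0 for degrees 0…6.
Finally multiplying by (1 + y + y² + y³ + y⁴ + y⁵), the product of all factors after the first has coefficients 1,2,0,-2,-1,0,-1 for degrees 0…6.
[y⁶] = 1·(-1) + 1·0 + 1·(-1) + 1·(-2) = -4.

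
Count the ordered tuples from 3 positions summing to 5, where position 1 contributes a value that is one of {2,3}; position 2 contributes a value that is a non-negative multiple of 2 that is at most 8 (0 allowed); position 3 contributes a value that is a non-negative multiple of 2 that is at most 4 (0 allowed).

2

The generating function for the choices is (t^2 + t^3)·(1 + t^2 + t^4 + t^6 + t^8)·(1 + t^2 + t^4); the count is [t^5].
(t^2 + t^3) has coefficients 0,0,1,1 for degrees 0…3.
(1 + t^2 + t^4 + t^6 + t^8) has coefficients 1,0,1,0,1,0 for degrees 0…5.
Finally multiplying by (1 + t^2 + t^4), the product of all factors after the first has coefficients 1,0,2,0,3,0 for degrees 0…5.
[t^5] = 1·0 + 1·2 = 2.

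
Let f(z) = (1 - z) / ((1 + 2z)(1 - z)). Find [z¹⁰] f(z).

The denominator gives the recurrence a_n = −a_(n−1) + 2a_(n−2) for n ≥ 2; the numerator fixes a_0 = 1, a_1 = -2.
Iterating: 1, -2, 4, -8, 16, -32, 64, -128, 256, -512, 1024, so a_10 = 1024.

1024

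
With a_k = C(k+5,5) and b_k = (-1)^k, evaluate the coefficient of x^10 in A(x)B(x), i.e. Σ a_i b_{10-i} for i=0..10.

1792

The convolution is the x^10 coefficient of A(x)B(x).
Σ = 1·1 + 6·(-1) + 21·1 + 56·(-1) + 126·1 + 252·(-1) + 462·1 + 792·(-1) + 1287·1 + 2002·(-1) + 3003·1 = 1792.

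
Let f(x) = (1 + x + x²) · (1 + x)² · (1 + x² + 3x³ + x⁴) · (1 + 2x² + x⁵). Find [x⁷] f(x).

(1 + x + x²) has coefficients 1,1,1 for degrees 0…2.
(1 + x)² has coefficients 1,2,1,0,0,0,0,0 for degrees 0…7.
Multiplying by (1 + x² + 3x³ + x⁴) gives running coefficients 1,2,2,5,8,5,1,0 for degrees 0…7.
Finally multiplying by (1 + 2x² + x⁵), the product of all factors after the first has coefficients 1,2,4,9,12,16,19,12 for degrees 0…7.
[x⁷] = 1·12 + 1·19 + 1·16 = 47.

47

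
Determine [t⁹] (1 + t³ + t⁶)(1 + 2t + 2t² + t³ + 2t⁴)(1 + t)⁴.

(1 + t³ + t⁶) has coefficients 1,0,0,1,0,0,1 for degrees 0…6.
(1 + 2t + 2t² + t³ + 2t⁴) has coefficients 1,2,2,1,2,0,0,0,0,0 for degrees 0…9.
Finally multiplying by (1 + t)⁴, the product of all factors after the first has coefficients 1,6,16,25,27,24,18,9,2,0 for degrees 0…9.
[t⁹] = 1·0 + 1·18 + 1·25 = 43.

43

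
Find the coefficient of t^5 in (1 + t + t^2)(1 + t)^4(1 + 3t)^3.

(1 + t + t^2) has coefficients 1,1,1 for degrees 0…2.
(1 + t)^4 has coefficients 1,4,6,4,1,0 for degrees 0…5.
Finally multiplying by (1 + 3t)^3, the product of all factors after the first has coefficients 1,13,69,193,307,279 for degrees 0…5.
[t^5] = 1·279 + 1·307 + 1·193 = 779.

779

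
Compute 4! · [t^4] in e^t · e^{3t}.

256

The EGF product rule gives c_4 = Σ_{k_1+k_2=4} C(4; k_1,k_2) · ∏ g_i(k_i), where e^t gives (1)^k; e^{3t} gives (3)^k.
g_1(k) for k = 0…4: 1, 1, 1, 1, 1.
g_2(k) for k = 0…4: 1, 3, 9, 27, 81.
c_4 = Σ_k C(4,k)·g_1(k)·g_2(4−k) = 1·1·81 + 4·1·27 + 6·1·9 + 4·1·3 + 1·1·1 = 81 + 108 + 54 + 12 + 1 = 256.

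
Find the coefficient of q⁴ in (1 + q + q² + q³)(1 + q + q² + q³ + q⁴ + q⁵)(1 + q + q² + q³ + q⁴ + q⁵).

14

(1 + q + q² + q³) has coefficients 1,1,1,1 for degrees 0…3.
(1 + q + q² + q³ + q⁴ + q⁵) has coefficients 1,1,1,1,1 for degrees 0…4.
Finally multiplying by (1 + q + q² + q³ + q⁴ + q⁵), the product of all factors after the first has coefficients 1,2,3,4,5 for degrees 0…4.
[q⁴] = 1·5 + 1·4 + 1·3 + 1·2 = 14.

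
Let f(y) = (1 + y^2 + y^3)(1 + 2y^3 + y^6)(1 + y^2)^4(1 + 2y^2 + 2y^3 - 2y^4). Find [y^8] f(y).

52

(1 + y^2 + y^3) has coefficients 1,0,1,1 for degrees 0…3.
(1 + 2y^3 + y^6) has coefficients 1,0,0,2,0,0,1,0,0 for degrees 0…8.
Multiplying by (1 + y^2)^4 gives running coefficients 1,0,4,2,6,8,5,12,5 for degrees 0…8.
Finally multiplying by (1 + 2y^2 + 2y^3 - 2y^4), the product of all factors after the first has coefficients 1,0,6,4,12,20,13,36,19 for degrees 0…8.
[y^8] = 1·19 + 1·13 + 1·20 = 52.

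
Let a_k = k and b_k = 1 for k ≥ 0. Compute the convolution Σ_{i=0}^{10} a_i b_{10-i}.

55

This is [x^10] in the product of the two ordinary generating functions.
Σ = 0·1 + 1·1 + 2·1 + 3·1 + 4·1 + 5·1 + 6·1 + 7·1 + 8·1 + 9·1 + 10·1 = 55.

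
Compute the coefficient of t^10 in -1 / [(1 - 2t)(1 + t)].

The denominator gives the recurrence a_n = a_(n−1) + 2a_(n−2) for n ≥ 2; the numerator fixes a_0 = -1, a_1 = -1.
Iterating: -1, -1, -3, -5, -11, -21, -43, -85, -171, -341, -683, so a_10 = -683.

-683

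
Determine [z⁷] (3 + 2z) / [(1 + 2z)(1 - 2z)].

The denominator gives the recurrence a_n = 4a_(n−2) for n ≥ 3; the numerator fixes a_0 = 3, a_1 = 2, a_2 = 12.
Iterating: 3, 2, 12, 8, 48, 32, 192, 128, so a_7 = 128.

128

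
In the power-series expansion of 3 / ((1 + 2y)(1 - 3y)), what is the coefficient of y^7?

The denominator gives the recurrence a_n = a_(n−1) + 6a_(n−2) for n ≥ 2; the numerator fixes a_0 = 3, a_1 = 3.
Iterating: 3, 3, 21, 39, 165, 399, 1389, 3783, so a_7 = 3783.

3783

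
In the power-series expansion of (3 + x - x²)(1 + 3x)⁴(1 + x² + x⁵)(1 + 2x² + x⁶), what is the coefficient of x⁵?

1148

(3 + x - x²) has coefficients 3,1,-1 for degrees 0…2.
(1 + 3x)⁴ has coefficients 1,12,54,108,81,0 for degrees 0…5.
Multiplying by (1 + x² + x⁵) gives running coefficients 1,12,55,120,135,109 for degrees 0…5.
Finally multiplying by (1 + 2x² + x⁶), the product of all factors after the first has coefficients 1,12,57,144,245,349 for degrees 0…5.
[x⁵] = 3·349 + 1·245 − 1·144 = 1148.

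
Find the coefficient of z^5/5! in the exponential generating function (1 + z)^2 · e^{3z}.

The EGF product rule gives c_5 = Σ_{k_1+k_2=5} C(5; k_1,k_2) · ∏ g_i(k_i), where (1+z)^2 gives the falling factorial (2)_k; e^{3z} gives (3)^k.
g_1(k) for k = 0…5: 1, 2, 2, 0, 0, 0.
g_2(k) for k = 0…5: 1, 3, 9, 27, 81, 243.
c_5 = Σ_k C(5,k)·g_1(k)·g_2(5−k) = 1·1·243 + 5·2·81 + 10·2·27 = 243 + 810 + 540 = 1593.

1593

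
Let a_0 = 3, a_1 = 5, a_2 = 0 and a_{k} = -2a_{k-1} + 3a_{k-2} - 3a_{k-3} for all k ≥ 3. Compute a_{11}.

83997

The ordinary generating function has denominator 1 + 2x - 3x^2 + 3x^3.
Iterating the recurrence: a_0,…,a_{11} = 3, 5, 0, 6, -27, 72, -243, 783, -2511, 8100, -26082, 83997.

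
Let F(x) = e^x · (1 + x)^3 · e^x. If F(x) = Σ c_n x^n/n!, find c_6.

The EGF product rule gives c_6 = Σ_{k_1+k_2+k_3=6} C(6; k_1,k_2,k_3) · ∏ g_i(k_i), where e^x gives (1)^k; (1+x)^3 gives the falling factorial (3)_k; e^x gives (1)^k.
g_1(k) for k = 0…6: 1, 1, 1, 1, 1, 1, 1.
g_2(k) for k = 0…6: 1, 3, 6, 6, 0, 0, 0.
g_3(k) for k = 0…6: 1, 1, 1, 1, 1, 1, 1.
First combine the last two factors: h(k) = Σ_j C(k,j)·g_2(j)·g_3(k−j) for k = 0…6: 1, 4, 13, 34, 73, 136, 229.
c_6 = Σ_k C(6,k)·g_1(k)·h(6−k) = 1·1·229 + 6·1·136 + 15·1·73 + 20·1·34 + 15·1·13 + 6·1·4 + 1·1·1 = 229 + 816 + 1095 + 680 + 195 + 24 + 1 = 3040.

3040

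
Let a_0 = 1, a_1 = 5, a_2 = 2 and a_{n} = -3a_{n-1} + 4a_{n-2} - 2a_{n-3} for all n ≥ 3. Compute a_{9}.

The ordinary generating function has denominator 1 + 3t - 4t^2 + 2t^3.
Iterating the recurrence: a_0,…,a_{9} = 1, 5, 2, 12, -38, 158, -650, 2658, -10890, 44602.

44602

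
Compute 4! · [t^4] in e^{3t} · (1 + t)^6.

The EGF product rule gives c_4 = Σ_{k_1+k_2=4} C(4; k_1,k_2) · ∏ g_i(k_i), where e^{3t} gives (3)^k; (1+t)^6 gives the falling factorial (6)_k.
g_1(k) for k = 0…4: 1, 3, 9, 27, 81.
g_2(k) for k = 0…4: 1, 6, 30, 120, 360.
c_4 = Σ_k C(4,k)·g_1(k)·g_2(4−k) = 1·1·360 + 4·3·120 + 6·9·30 + 4·27·6 + 1·81·1 = 360 + 1440 + 1620 + 648 + 81 = 4149.

4149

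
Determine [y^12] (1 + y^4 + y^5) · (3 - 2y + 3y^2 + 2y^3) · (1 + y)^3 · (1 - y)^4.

(1 + y^4 + y^5) has coefficients 1,0,0,0,1,1 for degrees 0…5.
(3 - 2y + 3y^2 + 2y^3) has coefficients 3,-2,3,2,0,0,0,0,0,0,0,0,0 for degrees 0…12.
Multiplying by (1 + y)^3 gives running coefficients 3,7,6,8,13,9,2,0,0,0,0,0,0 for degrees 0…12.
Finally multiplying by (1 - y)^4, the product of all factors after the first has coefficients 3,-5,-4,14,-8,-12,18,2,-11,1,2,0,0 for degrees 0…12.
[y^12] = 1·0 + 1·(-11) + 1·2 = -9.

-9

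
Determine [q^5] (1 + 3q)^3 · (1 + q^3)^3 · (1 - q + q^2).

(1 + 3q)^3 has coefficients 1,9,27,27 for degrees 0…3.
(1 + q^3)^3 has coefficients 1,0,0,3,0,0 for degrees 0…5.
Finally multiplying by (1 - q + q^2), the product of all factors after the first has coefficients 1,-1,1,3,-3,3 for degrees 0…5.
[q^5] = 1·3 + 9·(-3) + 27·3 + 27·1 = 84.

84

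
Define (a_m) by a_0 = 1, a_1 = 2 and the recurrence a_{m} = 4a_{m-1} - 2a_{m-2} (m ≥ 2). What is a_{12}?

The ordinary generating function has denominator 1 - 4t + 2t^2.
Iterating the recurrence: a_0,…,a_{12} = 1, 2, 6, 20, 68, 232, 792, 2704, 9232, 31520, 107616, 367424, 1254464.

1254464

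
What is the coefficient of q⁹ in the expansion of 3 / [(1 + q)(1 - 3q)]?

The denominator gives the recurrence a_n = 2a_(n−1) + 3a_(n−2) for n ≥ 2; the numerator fixes a_0 = 3, a_1 = 6.
Iterating: 3, 6, 21, 60, 183, 546, 1641, 4920, 14763, 44286, so a_9 = 44286.

44286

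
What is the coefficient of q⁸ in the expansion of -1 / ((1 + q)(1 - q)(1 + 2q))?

Partial fractions give a closed form: a_n = (1/2)·(-1)^n + (-1/6)·1^n + (-4/3)·(-2)^n.
At n = 8: a_8 = -341.

-341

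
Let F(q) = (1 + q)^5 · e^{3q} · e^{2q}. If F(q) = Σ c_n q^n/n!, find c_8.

28855625

The EGF product rule gives c_8 = Σ_{k_1+k_2+k_3=8} C(8; k_1,k_2,k_3) · ∏ g_i(k_i), where (1+q)^5 gives the falling factorial (5)_k; e^{3q} gives (3)^k; e^{2q} gives (2)^k.
g_1(k) for k = 0…8: 1, 5, 20, 60, 120, 120, 0, 0, 0.
g_2(k) for k = 0…8: 1, 3, 9, 27, 81, 243, 729, 2187, 6561.
g_3(k) for k = 0…8: 1, 2, 4, 8, 16, 32, 64, 128, 256.
First combine the last two factors: h(k) = Σ_j C(k,j)·g_2(j)·g_3(k−j) for k = 0…8: 1, 5, 25, 125, 625, 3125, 15625, 78125, 390625.
c_8 = Σ_k C(8,k)·g_1(k)·h(8−k) = 1·1·390625 + 8·5·78125 + 28·20·15625 + 56·60·3125 + 70·120·625 + 56·120·125 = 390625 + 3125000 + 8750000 + 10500000 + 5250000 + 840000 = 28855625.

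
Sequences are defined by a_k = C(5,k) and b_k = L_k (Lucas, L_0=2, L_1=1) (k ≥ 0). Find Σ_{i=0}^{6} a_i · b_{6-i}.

199

This is [x^6] in the product of the two ordinary generating functions.
Σ = 1·18 + 5·11 + 10·7 + 10·4 + 5·3 + 1·1 + 0·2 = 199.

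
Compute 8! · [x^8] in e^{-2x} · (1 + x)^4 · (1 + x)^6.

The EGF product rule gives c_8 = Σ_{k_1+k_2+k_3=8} C(8; k_1,k_2,k_3) · ∏ g_i(k_i), where e^{-2x} gives (-2)^k; (1+x)^4 gives the falling factorial (4)_k; (1+x)^6 gives the falling factorial (6)_k.
g_1(k) for k = 0…8: 1, -2, 4, -8, 16, -32, 64, -128, 256.
g_2(k) for k = 0…8: 1, 4, 12, 24, 24, 0, 0, 0, 0.
g_3(k) for k = 0…8: 1, 6, 30, 120, 360, 720, 720, 0, 0.
First combine the last two factors: h(k) = Σ_j C(k,j)·g_2(j)·g_3(k−j) for k = 0…8: 1, 10, 90, 720, 5040, 30240, 151200, 604800, 1814400.
c_8 = Σ_k C(8,k)·g_1(k)·h(8−k) = 1·1·1814400 + 8·(-2)·604800 + 28·4·151200 + 56·(-8)·30240 + 70·16·5040 + 56·(-32)·720 + 28·64·90 + 8·(-128)·10 + 1·256·1 = 1814400 − 9676800 + 16934400 − 13547520 + 5644800 − 1290240 + 161280 − 10240 + 256 = 30336.

30336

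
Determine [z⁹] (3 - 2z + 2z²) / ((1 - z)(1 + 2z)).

-1535

The denominator gives the recurrence a_n = −a_(n−1) + 2a_(n−2) for n ≥ 3; the numerator fixes a_0 = 3, a_1 = -5, a_2 = 13.
Iterating: 3, -5, 13, -23, 49, -95, 193, -383, 769, -1535, so a_9 = -1535.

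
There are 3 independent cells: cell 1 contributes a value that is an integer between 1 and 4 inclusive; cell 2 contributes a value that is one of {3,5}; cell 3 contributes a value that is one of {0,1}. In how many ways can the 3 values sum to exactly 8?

3

The generating function for the choices is (z + z^2 + z^3 + z^4)·(z^3 + z^5)·(1 + z); the count is [z^8].
(z + z^2 + z^3 + z^4) has coefficients 0,1,1,1,1 for degrees 0…4.
(z^3 + z^5) has coefficients 0,0,0,1,0,1,0,0,0 for degrees 0…8.
Finally multiplying by (1 + z), the product of all factors after the first has coefficients 0,0,0,1,1,1,1,0,0 for degrees 0…8.
[z^8] = 1·0 + 1·1 + 1·1 + 1·1 = 3.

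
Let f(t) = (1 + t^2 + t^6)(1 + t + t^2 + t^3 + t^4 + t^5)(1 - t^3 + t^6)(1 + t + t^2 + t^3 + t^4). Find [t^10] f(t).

5

(1 + t^2 + t^6) has coefficients 1,0,1,0,0,0,1 for degrees 0…6.
(1 + t + t^2 + t^3 + t^4 + t^5) has coefficients 1,1,1,1,1,1,0,0,0,0,0 for degrees 0…10.
Multiplying by (1 - t^3 + t^6) gives running coefficients 1,1,1,0,0,0,0,0,0,1,1 for degrees 0…10.
Finally multiplying by (1 + t + t^2 + t^3 + t^4), the product of all factors after the first has coefficients 1,2,3,3,3,2,1,0,0,1,2 for degrees 0…10.
[t^10] = 1·2 + 1·0 + 1·3 = 5.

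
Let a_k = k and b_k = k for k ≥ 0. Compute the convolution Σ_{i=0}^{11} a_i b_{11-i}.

Write out a_i and b_{11-i} for i = 0,…,11 and sum the products.
Σ = 0·11 + 1·10 + 2·9 + 3·8 + 4·7 + 5·6 + 6·5 + 7·4 + 8·3 + 9·2 + 10·1 + 11·0 = 220.

220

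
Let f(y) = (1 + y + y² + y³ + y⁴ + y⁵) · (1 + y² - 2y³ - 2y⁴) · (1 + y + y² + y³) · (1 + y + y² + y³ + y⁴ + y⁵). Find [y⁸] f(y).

-26

(1 + y + y² + y³ + y⁴ + y⁵) has coefficients 1,1,1,1,1,1 for degrees 0…5.
(1 + y² - 2y³ - 2y⁴) has coefficients 1,0,1,-2,-2,0,0,0,0 for degrees 0…8.
Multiplying by (1 + y + y² + y³) gives running coefficients 1,1,2,0,-3,-3,-4,-2,0 for degrees 0…8.
Finally multiplying by (1 + y + y² + y³ + y⁴ + y⁵), the product of all factors after the first has coefficients 1,2,4,4,1,-2,-7,-10,-12 for degrees 0…8.
[y⁸] = 1·(-12) + 1·(-10) + 1·(-7) + 1·(-2) + 1·1 + 1·4 = -26.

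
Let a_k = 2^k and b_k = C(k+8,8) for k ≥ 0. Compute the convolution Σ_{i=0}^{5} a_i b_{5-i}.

Write out a_i and b_{5-i} for i = 0,…,5 and sum the products.
Σ = 1·1287 + 2·495 + 4·165 + 8·45 + 16·9 + 32·1 = 3473.

3473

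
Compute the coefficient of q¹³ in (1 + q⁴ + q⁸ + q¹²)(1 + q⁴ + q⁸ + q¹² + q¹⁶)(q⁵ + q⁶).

(1 + q⁴ + q⁸ + q¹²) has coefficients 1,0,0,0,1,0,0,0,1,0,0,0,1 for degrees 0…12.
(1 + q⁴ + q⁸ + q¹² + q¹⁶) has coefficients 1,0,0,0,1,0,0,0,1,0,0,0,1,0 for degrees 0…13.
Finally multiplying by (q⁵ + q⁶), the product of all factors after the first has coefficients 0,0,0,0,0,1,1,0,0,1,1,0,0,1 for degrees 0…13.
[q¹³] = 1·1 + 1·1 + 1·1 + 1·0 = 3.

3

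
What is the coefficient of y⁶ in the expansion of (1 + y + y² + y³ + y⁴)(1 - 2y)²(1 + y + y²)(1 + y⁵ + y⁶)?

4

(1 + y + y² + y³ + y⁴) has coefficients 1,1,1,1,1 for degrees 0…4.
(1 - 2y)² has coefficients 1,-4,4,0,0,0,0 for degrees 0…6.
Multiplying by (1 + y + y²) gives running coefficients 1,-3,1,0,4,0,0 for degrees 0…6.
Finally multiplying by (1 + y⁵ + y⁶), the product of all factors after the first has coefficients 1,-3,1,0,4,1,-2 for degrees 0…6.
[y⁶] = 1·(-2) + 1·1 + 1·4 + 1·0 + 1·1 = 4.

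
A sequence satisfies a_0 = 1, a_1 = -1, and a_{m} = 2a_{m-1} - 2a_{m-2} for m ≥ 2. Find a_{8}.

The ordinary generating function has denominator 1 - 2z + 2z^2.
Iterating the recurrence: a_0,…,a_{8} = 1, -1, -4, -6, -4, 4, 16, 24, 16.

16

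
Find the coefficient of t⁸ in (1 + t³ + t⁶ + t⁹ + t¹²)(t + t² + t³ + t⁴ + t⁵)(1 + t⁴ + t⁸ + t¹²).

(1 + t³ + t⁶ + t⁹ + t¹²) has coefficients 1,0,0,1,0,0,1,0,0 for degrees 0…8.
(t + t² + t³ + t⁴ + t⁵) has coefficients 0,1,1,1,1,1,0,0,0 for degrees 0…8.
Finally multiplying by (1 + t⁴ + t⁸ + t¹²), the product of all factors after the first has coefficients 0,1,1,1,1,2,1,1,1 for degrees 0…8.
[t⁸] = 1·1 + 1·2 + 1·1 = 4.

4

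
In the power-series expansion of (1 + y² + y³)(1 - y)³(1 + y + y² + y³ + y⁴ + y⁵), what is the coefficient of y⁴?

(1 + y² + y³) has coefficients 1,0,1,1 for degrees 0…3.
(1 - y)³ has coefficients 1,-3,3,-1,0 for degrees 0…4.
Finally multiplying by (1 + y + y² + y³ + y⁴ + y⁵), the product of all factors after the first has coefficients 1,-2,1,0,0 for degrees 0…4.
[y⁴] = 1·0 + 1·1 + 1·(-2) = -1.

-1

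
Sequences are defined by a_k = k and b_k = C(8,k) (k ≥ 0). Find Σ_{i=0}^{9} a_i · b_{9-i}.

Write out a_i and b_{9-i} for i = 0,…,9 and sum the products.
Σ = 0·0 + 1·1 + 2·8 + 3·28 + 4·56 + 5·70 + 6·56 + 7·28 + 8·8 + 9·1 = 1280.

1280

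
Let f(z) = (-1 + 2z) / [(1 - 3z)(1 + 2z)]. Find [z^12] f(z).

Partial fractions give a closed form: a_n = (-1/5)·3^n + (-4/5)·(-2)^n.
At n = 12: a_12 = -109565.

-109565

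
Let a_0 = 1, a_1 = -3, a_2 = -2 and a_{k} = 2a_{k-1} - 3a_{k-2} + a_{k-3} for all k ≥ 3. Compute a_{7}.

-53

The ordinary generating function has denominator 1 - 2x + 3x^2 - x^3.
Iterating the recurrence: a_0,…,a_{7} = 1, -3, -2, 6, 15, 10, -19, -53.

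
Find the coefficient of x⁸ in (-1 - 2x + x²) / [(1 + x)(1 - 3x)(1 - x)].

The denominator gives the recurrence a_n = 3a_(n−1) + a_(n−2) − 3a_(n−3) for n ≥ 3; the numerator fixes a_0 = -1, a_1 = -5, a_2 = -15.
Iterating: -1, -5, -15, -47, -141, -425, -1275, -3827, -11481, so a_8 = -11481.

-11481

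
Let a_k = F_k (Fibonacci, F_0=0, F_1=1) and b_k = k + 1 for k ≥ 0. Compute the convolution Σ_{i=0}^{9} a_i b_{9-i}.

This is [x^9] in the product of the two ordinary generating functions.
Σ = 0·10 + 1·9 + 1·8 + 2·7 + 3·6 + 5·5 + 8·4 + 13·3 + 21·2 + 34·1 = 221.

221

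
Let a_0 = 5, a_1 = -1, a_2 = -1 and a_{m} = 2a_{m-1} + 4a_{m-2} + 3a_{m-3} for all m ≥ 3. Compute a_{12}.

290789

The ordinary generating function has denominator 1 - 2z - 4z^2 - 3z^3.
Iterating the recurrence: a_0,…,a_{12} = 5, -1, -1, 9, 11, 55, 181, 615, 2119, 7241, 24803, 84927, 290789.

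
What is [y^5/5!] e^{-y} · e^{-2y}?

-243

The EGF product rule gives c_5 = Σ_{k_1+k_2=5} C(5; k_1,k_2) · ∏ g_i(k_i), where e^{-y} gives (-1)^k; e^{-2y} gives (-2)^k.
g_1(k) for k = 0…5: 1, -1, 1, -1, 1, -1.
g_2(k) for k = 0…5: 1, -2, 4, -8, 16, -32.
c_5 = Σ_k C(5,k)·g_1(k)·g_2(5−k) = 1·1·(-32) + 5·(-1)·16 + 10·1·(-8) + 10·(-1)·4 + 5·1·(-2) + 1·(-1)·1 = −32 − 80 − 80 − 40 − 10 − 1 = -243.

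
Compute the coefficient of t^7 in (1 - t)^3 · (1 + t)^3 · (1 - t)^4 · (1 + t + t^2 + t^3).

(1 - t)^3 has coefficients 1,-3,3,-1 for degrees 0…3.
(1 + t)^3 has coefficients 1,3,3,1,0,0,0,0 for degrees 0…7.
Multiplying by (1 - t)^4 gives running coefficients 1,-1,-3,3,3,-3,-1,1 for degrees 0…7.
Finally multiplying by (1 + t + t^2 + t^3), the product of all factors after the first has coefficients 1,0,-3,0,2,0,2,0 for degrees 0…7.
[t^7] = 1·0 − 3·2 + 3·0 − 1·2 = -8.

-8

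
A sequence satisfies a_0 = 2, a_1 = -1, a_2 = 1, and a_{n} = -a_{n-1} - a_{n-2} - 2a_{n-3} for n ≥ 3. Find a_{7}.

The ordinary generating function has denominator 1 + x + x^2 + 2x^3.
Iterating the recurrence: a_0,…,a_{7} = 2, -1, 1, -4, 5, -3, 6, -13.

-13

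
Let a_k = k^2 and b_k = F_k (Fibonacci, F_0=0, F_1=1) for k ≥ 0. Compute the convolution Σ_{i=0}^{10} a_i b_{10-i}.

This is [x^10] in the product of the two ordinary generating functions.
Σ = 0·55 + 1·34 + 4·21 + 9·13 + 16·8 + 25·5 + 36·3 + 49·2 + 64·1 + 81·1 + 100·0 = 839.

839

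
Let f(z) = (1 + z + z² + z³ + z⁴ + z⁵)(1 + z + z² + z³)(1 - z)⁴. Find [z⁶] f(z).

(1 + z + z² + z³ + z⁴ + z⁵) has coefficients 1,1,1,1,1,1 for degrees 0…5.
(1 + z + z² + z³) has coefficients 1,1,1,1,0,0,0 for degrees 0…6.
Finally multiplying by (1 - z)⁴, the product of all factors after the first has coefficients 1,-3,3,-1,-1,3,-3 for degrees 0…6.
[z⁶] = 1·(-3) + 1·3 + 1·(-1) + 1·(-1) + 1·3 + 1·(-3) = -2.

-2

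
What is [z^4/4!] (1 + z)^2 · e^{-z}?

5

The EGF product rule gives c_4 = Σ_{k_1+k_2=4} C(4; k_1,k_2) · ∏ g_i(k_i), where (1+z)^2 gives the falling factorial (2)_k; e^{-z} gives (-1)^k.
g_1(k) for k = 0…4: 1, 2, 2, 0, 0.
g_2(k) for k = 0…4: 1, -1, 1, -1, 1.
c_4 = Σ_k C(4,k)·g_1(k)·g_2(4−k) = 1·1·1 + 4·2·(-1) + 6·2·1 = 1 − 8 + 12 = 5.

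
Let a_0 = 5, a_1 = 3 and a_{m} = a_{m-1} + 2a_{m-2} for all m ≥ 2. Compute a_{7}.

339

The ordinary generating function has denominator 1 - q - 2q^2.
Iterating the recurrence: a_0,…,a_{7} = 5, 3, 13, 19, 45, 83, 173, 339.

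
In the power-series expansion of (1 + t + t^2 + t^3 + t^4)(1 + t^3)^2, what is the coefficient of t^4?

3

(1 + t + t^2 + t^3 + t^4) has coefficients 1,1,1,1,1 for degrees 0…4.
(1 + t^3)^2 has coefficients 1,0,0,2,0 for degrees 0…4.
[t^4] = 1·0 + 1·2 + 1·0 + 1·0 + 1·1 = 3.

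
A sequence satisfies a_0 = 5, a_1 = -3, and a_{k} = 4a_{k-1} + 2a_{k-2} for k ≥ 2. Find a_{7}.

The ordinary generating function has denominator 1 - 4y - 2y^2.
Iterating the recurrence: a_0,…,a_{7} = 5, -3, -2, -14, -60, -268, -1192, -5304.

-5304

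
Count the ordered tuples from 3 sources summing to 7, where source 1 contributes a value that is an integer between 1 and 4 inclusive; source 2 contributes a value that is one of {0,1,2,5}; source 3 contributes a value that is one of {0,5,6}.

4

The generating function for the choices is (t + t^2 + t^3 + t^4)·(1 + t + t^2 + t^5)·(1 + t^5 + t^6); the count is [t^7].
(t + t^2 + t^3 + t^4) has coefficients 0,1,1,1,1 for degrees 0…4.
(1 + t + t^2 + t^5) has coefficients 1,1,1,0,0,1,0,0 for degrees 0…7.
Finally multiplying by (1 + t^5 + t^6), the product of all factors after the first has coefficients 1,1,1,0,0,2,2,2 for degrees 0…7.
[t^7] = 1·2 + 1·2 + 1·0 + 1·0 = 4.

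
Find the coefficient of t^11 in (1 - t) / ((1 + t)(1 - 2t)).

The denominator gives the recurrence a_n = a_(n−1) + 2a_(n−2) for n ≥ 2; the numerator fixes a_0 = 1, a_1 = 0.
Iterating: 1, 0, 2, 2, 6, 10, 22, 42, 86, 170, 342, 682, so a_11 = 682.

682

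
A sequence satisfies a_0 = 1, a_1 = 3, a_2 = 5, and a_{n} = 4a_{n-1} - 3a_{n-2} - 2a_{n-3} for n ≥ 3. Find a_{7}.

The ordinary generating function has denominator 1 - 4t + 3t^2 + 2t^3.
Iterating the recurrence: a_0,…,a_{7} = 1, 3, 5, 9, 15, 23, 29, 17.

17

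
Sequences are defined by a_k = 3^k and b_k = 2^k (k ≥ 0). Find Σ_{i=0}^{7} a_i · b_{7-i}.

6305

The convolution is the x^7 coefficient of A(x)B(x).
Σ = 1·128 + 3·64 + 9·32 + 27·16 + 81·8 + 243·4 + 729·2 + 2187·1 = 6305.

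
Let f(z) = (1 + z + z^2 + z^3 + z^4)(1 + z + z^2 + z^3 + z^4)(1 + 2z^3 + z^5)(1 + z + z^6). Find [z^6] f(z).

25

(1 + z + z^2 + z^3 + z^4) has coefficients 1,1,1,1,1 for degrees 0…4.
(1 + z + z^2 + z^3 + z^4) has coefficients 1,1,1,1,1,0,0 for degrees 0…6.
Multiplying by (1 + 2z^3 + z^5) gives running coefficients 1,1,1,3,3,3,3 for degrees 0…6.
Finally multiplying by (1 + z + z^6), the product of all factors after the first has coefficients 1,2,2,4,6,6,7 for degrees 0…6.
[z^6] = 1·7 + 1·6 + 1·6 + 1·4 + 1·2 = 25.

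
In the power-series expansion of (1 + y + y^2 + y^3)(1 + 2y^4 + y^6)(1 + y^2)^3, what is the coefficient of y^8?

17

(1 + y + y^2 + y^3) has coefficients 1,1,1,1 for degrees 0…3.
(1 + 2y^4 + y^6) has coefficients 1,0,0,0,2,0,1,0,0 for degrees 0…8.
Finally multiplying by (1 + y^2)^3, the product of all factors after the first has coefficients 1,0,3,0,5,0,8,0,9 for degrees 0…8.
[y^8] = 1·9 + 1·0 + 1·8 + 1·0 = 17.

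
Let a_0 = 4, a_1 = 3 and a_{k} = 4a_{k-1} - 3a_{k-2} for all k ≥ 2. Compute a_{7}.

-1089

The ordinary generating function has denominator 1 - 4z + 3z^2.
Iterating the recurrence: a_0,…,a_{7} = 4, 3, 0, -9, -36, -117, -360, -1089.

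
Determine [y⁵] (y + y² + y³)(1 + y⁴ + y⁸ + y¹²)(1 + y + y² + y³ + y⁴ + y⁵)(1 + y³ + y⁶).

(y + y² + y³) has coefficients 0,1,1,1 for degrees 0…3.
(1 + y⁴ + y⁸ + y¹²) has coefficients 1,0,0,0,1,0 for degrees 0…5.
Multiplying by (1 + y + y² + y³ + y⁴ + y⁵) gives running coefficients 1,1,1,1,2,2 for degrees 0…5.
Finally multiplying by (1 + y³ + y⁶), the product of all factors after the first has coefficients 1,1,1,2,3,3 for degrees 0…5.
[y⁵] = 1·3 + 1·2 + 1·1 = 6.

6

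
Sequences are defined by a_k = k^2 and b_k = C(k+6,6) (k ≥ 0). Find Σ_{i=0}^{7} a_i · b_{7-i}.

7007

Write out a_i and b_{7-i} for i = 0,…,7 and sum the products.
Σ = 0·1716 + 1·924 + 4·462 + 9·210 + 16·84 + 25·28 + 36·7 + 49·1 = 7007.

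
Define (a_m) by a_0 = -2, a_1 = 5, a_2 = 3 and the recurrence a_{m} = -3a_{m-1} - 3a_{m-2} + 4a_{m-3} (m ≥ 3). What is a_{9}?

The ordinary generating function has denominator 1 + 3t + 3t^2 - 4t^3.
Iterating the recurrence: a_0,…,a_{9} = -2, 5, 3, -32, 107, -213, 190, 497, -2913, 8008.

8008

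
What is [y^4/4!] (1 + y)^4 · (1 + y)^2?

The EGF product rule gives c_4 = Σ_{k_1+k_2=4} C(4; k_1,k_2) · ∏ g_i(k_i), where (1+y)^4 gives the falling factorial (4)_k; (1+y)^2 gives the falling factorial (2)_k.
g_1(k) for k = 0…4: 1, 4, 12, 24, 24.
g_2(k) for k = 0…4: 1, 2, 2, 0, 0.
c_4 = Σ_k C(4,k)·g_1(k)·g_2(4−k) = 6·12·2 + 4·24·2 + 1·24·1 = 144 + 192 + 24 = 360.

360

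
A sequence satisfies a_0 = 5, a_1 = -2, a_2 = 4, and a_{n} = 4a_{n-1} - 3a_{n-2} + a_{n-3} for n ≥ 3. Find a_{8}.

9320

The ordinary generating function has denominator 1 - 4z + 3z^2 - z^3.
Iterating the recurrence: a_0,…,a_{8} = 5, -2, 4, 27, 94, 299, 941, 2961, 9320.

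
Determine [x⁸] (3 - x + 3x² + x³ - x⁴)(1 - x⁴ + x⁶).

(3 - x + 3x² + x³ - x⁴) has coefficients 3,-1,3,1,-1 for degrees 0…4.
(1 - x⁴ + x⁶) has coefficients 1,0,0,0,-1,0,1,0,0 for degrees 0…8.
[x⁸] = 3·0 − 1·0 + 3·1 + 1·0 − 1·(-1) = 4.

4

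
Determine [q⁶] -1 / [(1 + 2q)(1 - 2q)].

The denominator gives the recurrence a_n = 4a_(n−2) for n ≥ 2; the numerator fixes a_0 = -1, a_1 = 0.
Iterating: -1, 0, -4, 0, -16, 0, -64, so a_6 = -64.

-64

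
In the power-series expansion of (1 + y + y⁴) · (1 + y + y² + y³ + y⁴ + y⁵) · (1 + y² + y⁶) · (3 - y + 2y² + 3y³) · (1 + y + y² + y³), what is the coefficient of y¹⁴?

(1 + y + y⁴) has coefficients 1,1,0,0,1 for degrees 0…4.
(1 + y + y² + y³ + y⁴ + y⁵) has coefficients 1,1,1,1,1,1,0,0,0,0,0,0,0,0,0 for degrees 0…14.
Multiplying by (1 + y² + y⁶) gives running coefficients 1,1,2,2,2,2,2,2,1,1,1,1,0,0,0 for degrees 0…14.
Multiplying by (3 - y + 2y² + 3y³) gives running coefficients 3,2,7,9,11,14,14,14,11,12,10,7,4,5,3 for degrees 0…14.
Finally multiplying by (1 + y + y² + y³), the product of all factors after the first has coefficients 3,5,12,21,29,41,48,53,53,51,47,40,33,26,19 for degrees 0…14.
[y¹⁴] = 1·19 + 1·26 + 1·47 = 92.

92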